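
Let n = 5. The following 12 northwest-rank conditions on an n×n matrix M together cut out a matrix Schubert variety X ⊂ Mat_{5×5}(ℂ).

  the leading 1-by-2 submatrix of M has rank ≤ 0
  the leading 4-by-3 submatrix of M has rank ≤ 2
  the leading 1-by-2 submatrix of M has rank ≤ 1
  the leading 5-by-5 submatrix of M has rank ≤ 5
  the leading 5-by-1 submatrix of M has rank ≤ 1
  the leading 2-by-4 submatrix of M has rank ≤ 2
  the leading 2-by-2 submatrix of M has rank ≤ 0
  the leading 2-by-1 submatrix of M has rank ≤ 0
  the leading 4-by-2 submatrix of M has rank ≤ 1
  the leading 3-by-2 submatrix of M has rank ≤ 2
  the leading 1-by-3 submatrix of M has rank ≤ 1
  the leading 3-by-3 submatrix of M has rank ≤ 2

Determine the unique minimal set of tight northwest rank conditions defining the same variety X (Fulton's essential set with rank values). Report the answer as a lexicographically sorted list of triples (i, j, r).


Reconstructing r_w from the 12 given conditions:

  R[1]: 0 | 0 | 1 | 1 | 1
  R[2]: 0 | 0 | 1 | 2 | 2
  R[3]: 1 | 1 | 2 | 3 | 3
  R[4]: 1 | 1 | 2 | 3 | 4
  R[5]: 1 | 2 | 3 | 4 | 5

so w = (3, 4, 1, 5, 2).

D(w) has 5 cells with 2 SE-corners; essential set:

[(2, 2, 0), (4, 2, 1)]


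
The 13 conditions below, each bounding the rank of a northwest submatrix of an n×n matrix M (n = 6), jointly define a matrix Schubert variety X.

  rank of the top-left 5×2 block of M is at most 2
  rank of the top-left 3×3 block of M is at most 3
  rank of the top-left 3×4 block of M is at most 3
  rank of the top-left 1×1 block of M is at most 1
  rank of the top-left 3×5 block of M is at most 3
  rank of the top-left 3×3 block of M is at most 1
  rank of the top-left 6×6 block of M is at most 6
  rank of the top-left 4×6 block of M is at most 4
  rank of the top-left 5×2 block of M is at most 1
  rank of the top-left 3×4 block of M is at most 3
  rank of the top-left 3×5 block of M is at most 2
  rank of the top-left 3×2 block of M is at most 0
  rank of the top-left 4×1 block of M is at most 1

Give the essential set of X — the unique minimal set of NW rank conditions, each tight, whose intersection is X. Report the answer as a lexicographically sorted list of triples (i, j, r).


Rank table r_w(6×6) implied by the 13 constraints:

  R[1]: 0  0  1  1  1  1
  R[2]: 0  0  1  2  2  2
  R[3]: 0  0  1  2  2  3
  R[4]: 1  1  2  3  3  4
  R[5]: 1  1  2  3  4  5
  R[6]: 1  2  3  4  5  6

the unique w with this rank table is (3, 4, 6, 1, 5, 2).

ℓ(w)=8; the 3 essential cells (i,j,r):

[(3, 2, 0), (3, 5, 2), (5, 2, 1)]


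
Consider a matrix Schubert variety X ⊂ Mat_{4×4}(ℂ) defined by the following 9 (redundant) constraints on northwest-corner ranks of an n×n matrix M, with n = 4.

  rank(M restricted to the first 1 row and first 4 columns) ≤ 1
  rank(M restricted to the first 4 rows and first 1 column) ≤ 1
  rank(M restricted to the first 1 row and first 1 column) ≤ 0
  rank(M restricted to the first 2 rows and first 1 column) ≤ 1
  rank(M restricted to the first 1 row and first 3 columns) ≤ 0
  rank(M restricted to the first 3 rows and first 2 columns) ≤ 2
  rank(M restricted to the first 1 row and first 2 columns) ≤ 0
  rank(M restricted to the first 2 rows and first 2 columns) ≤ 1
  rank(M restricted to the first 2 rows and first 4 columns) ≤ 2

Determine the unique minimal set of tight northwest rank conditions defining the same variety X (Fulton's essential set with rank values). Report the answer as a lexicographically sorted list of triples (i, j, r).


Rank table r_w(4×4) implied by the 9 constraints:

  0 | 0 | 0 | 1
  1 | 1 | 1 | 2
  1 | 2 | 2 | 3
  1 | 2 | 3 | 4

reading off 1-entries of Δ²R: w = (4, 1, 2, 3).

ℓ(w)=3; the 1 essential cell (i,j,r):

[(1, 3, 0)]


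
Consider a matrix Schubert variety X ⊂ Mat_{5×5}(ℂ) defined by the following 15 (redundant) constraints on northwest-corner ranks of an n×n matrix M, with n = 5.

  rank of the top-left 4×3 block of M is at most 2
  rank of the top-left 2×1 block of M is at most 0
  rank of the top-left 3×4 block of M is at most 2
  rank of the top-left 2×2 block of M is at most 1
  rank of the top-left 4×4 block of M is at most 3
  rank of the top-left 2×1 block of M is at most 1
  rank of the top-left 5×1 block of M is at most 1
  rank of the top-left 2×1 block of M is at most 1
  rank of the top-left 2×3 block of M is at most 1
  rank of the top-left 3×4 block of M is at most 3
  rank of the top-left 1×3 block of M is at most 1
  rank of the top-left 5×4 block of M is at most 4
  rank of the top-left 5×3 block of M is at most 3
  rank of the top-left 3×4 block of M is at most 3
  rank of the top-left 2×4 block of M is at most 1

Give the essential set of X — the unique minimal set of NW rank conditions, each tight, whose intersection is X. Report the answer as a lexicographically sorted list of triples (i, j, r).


Computing R[i][j] = min implied NW-rank bound (n=5, 15 conditions):

  i=1: 0, 1, 1, 1, 1
  i=2: 0, 1, 1, 1, 2
  i=3: 1, 2, 2, 2, 3
  i=4: 1, 2, 2, 3, 4
  i=5: 1, 2, 3, 4, 5

reading off 1-entries of Δ²R: w = (2, 5, 1, 4, 3).

|D(w)|=5, |Ess(w)|=3:

[(2, 1, 0), (2, 4, 1), (4, 3, 2)]


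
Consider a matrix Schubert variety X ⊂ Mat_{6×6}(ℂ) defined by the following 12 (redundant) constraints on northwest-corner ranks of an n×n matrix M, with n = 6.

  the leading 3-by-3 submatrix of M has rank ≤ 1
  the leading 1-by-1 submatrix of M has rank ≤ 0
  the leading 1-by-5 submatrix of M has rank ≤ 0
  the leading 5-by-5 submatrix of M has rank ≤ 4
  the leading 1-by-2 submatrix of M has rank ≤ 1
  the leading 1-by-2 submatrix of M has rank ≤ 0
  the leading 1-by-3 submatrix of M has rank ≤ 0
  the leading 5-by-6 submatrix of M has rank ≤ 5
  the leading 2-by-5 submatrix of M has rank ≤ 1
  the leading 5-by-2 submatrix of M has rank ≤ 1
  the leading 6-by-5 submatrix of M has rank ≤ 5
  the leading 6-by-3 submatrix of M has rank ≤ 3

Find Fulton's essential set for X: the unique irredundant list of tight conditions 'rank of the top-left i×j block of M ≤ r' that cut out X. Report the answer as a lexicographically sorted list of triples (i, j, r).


Reconstructing r_w from the 12 given conditions:

  0, 0, 0, 0, 0, 1
  1, 1, 1, 1, 1, 2
  1, 1, 1, 2, 2, 3
  1, 1, 2, 3, 3, 4
  1, 1, 2, 3, 4, 5
  1, 2, 3, 4, 5, 6

reading off 1-entries of Δ²R: w = (6, 1, 4, 3, 5, 2).

Rothe diagram D(w) (9 cells), 3 SE-corners (essential conditions):

[(1, 5, 0), (3, 3, 1), (5, 2, 1)]


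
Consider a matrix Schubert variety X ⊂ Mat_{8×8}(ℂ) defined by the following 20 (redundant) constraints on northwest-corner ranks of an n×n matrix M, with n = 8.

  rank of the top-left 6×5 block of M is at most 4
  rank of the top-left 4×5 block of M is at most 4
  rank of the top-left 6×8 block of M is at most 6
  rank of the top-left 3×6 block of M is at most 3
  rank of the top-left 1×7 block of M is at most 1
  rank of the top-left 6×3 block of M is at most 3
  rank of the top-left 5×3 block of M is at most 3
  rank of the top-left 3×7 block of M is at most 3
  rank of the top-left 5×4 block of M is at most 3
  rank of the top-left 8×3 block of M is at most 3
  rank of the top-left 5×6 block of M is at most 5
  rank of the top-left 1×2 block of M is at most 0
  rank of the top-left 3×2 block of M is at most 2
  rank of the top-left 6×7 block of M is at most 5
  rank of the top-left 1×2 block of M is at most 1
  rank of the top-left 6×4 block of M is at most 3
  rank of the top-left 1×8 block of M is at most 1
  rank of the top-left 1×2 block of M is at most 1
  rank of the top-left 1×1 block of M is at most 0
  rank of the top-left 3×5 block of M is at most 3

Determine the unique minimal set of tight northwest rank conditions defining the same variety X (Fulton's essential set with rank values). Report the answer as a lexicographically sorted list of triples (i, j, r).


Recovering R(i,j) via the rank-extension bound from the 20 conditions:

  R[1]: 0 | 0 | 1 | 1 | 1 | 1 | 1 | 1
  R[2]: 1 | 1 | 2 | 2 | 2 | 2 | 2 | 2
  R[3]: 1 | 2 | 3 | 3 | 3 | 3 | 3 | 3
  R[4]: 1 | 2 | 3 | 3 | 4 | 4 | 4 | 4
  R[5]: 1 | 2 | 3 | 3 | 4 | 5 | 5 | 5
  R[6]: 1 | 2 | 3 | 3 | 4 | 5 | 5 | 6
  R[7]: 1 | 2 | 3 | 4 | 5 | 6 | 6 | 7
  R[8]: 1 | 2 | 3 | 4 | 5 | 6 | 7 | 8

giving w = (3, 1, 2, 5, 6, 8, 4, 7) via Δ²R.

D(w) has 6 cells with 3 SE-corners; essential set:

[(1, 2, 0), (6, 4, 3), (6, 7, 5)]


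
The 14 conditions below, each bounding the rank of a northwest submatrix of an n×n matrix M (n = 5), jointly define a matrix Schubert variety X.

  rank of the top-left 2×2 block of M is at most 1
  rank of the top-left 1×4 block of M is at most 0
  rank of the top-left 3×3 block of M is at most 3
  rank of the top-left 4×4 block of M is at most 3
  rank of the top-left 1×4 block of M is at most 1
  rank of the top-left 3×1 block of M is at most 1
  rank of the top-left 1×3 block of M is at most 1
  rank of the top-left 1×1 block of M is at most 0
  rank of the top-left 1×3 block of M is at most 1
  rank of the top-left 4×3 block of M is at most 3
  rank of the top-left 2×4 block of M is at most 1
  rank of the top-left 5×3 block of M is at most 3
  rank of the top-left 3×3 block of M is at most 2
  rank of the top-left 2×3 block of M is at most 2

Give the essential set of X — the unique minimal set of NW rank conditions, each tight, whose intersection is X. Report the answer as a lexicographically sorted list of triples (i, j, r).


Recovering R(i,j) via the rank-extension bound from the 14 conditions:

  row 1: 0 0 0 0 1
  row 2: 1 1 1 1 2
  row 3: 1 2 2 2 3
  row 4: 1 2 3 3 4
  row 5: 1 2 3 4 5

giving w = (5, 1, 2, 3, 4) via Δ²R.

D(w) has 4 cells with 1 SE-corner; essential set:

[(1, 4, 0)]


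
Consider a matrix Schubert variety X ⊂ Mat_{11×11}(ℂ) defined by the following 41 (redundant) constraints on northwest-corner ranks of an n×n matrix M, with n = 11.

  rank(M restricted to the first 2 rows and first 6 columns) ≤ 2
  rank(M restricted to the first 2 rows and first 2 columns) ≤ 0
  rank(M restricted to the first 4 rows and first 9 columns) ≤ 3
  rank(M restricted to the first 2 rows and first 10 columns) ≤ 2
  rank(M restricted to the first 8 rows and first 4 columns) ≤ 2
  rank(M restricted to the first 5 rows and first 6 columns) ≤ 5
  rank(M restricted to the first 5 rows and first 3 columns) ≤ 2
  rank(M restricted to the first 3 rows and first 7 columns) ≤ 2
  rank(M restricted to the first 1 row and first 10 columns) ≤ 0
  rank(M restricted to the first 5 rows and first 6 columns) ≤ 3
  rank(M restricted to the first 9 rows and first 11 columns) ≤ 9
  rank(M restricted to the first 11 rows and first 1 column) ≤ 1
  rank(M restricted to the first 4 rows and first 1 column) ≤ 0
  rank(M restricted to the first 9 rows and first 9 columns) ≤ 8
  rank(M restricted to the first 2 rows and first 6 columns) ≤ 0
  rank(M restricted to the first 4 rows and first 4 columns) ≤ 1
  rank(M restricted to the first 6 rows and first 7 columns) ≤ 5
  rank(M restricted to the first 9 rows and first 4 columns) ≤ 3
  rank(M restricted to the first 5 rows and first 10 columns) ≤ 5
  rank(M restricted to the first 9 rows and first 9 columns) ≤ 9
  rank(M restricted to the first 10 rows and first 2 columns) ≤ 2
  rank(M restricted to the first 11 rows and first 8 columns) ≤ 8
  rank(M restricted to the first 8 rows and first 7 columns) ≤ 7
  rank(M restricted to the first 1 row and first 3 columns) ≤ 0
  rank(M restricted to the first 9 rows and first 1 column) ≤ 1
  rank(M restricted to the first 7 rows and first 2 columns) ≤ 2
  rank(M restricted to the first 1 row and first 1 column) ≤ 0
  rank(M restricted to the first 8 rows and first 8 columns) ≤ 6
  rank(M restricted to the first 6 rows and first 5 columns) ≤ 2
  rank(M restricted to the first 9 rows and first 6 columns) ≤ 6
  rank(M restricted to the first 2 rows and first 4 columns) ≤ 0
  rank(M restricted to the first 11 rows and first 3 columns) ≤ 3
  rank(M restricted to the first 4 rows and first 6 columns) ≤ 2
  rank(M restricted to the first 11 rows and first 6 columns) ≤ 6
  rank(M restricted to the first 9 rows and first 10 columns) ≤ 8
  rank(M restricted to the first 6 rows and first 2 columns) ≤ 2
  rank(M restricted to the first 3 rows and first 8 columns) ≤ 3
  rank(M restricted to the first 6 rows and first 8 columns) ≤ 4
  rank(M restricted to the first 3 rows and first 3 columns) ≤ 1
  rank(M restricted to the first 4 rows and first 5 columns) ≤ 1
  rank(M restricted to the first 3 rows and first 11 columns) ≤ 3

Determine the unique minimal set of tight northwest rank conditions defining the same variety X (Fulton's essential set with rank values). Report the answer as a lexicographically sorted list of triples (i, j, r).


Reconstructing r_w from the 41 given conditions:

  row 1: 0  0  0  0  0  0  0  0  0  0  1
  row 2: 0  0  0  0  0  0  1  1  1  1  2
  row 3: 0  1  1  1  1  1  2  2  2  2  3
  row 4: 0  1  1  1  1  2  3  3  3  3  4
  row 5: 1  2  2  2  2  3  4  4  4  4  5
  row 6: 1  2  2  2  2  3  4  4  5  5  6
  row 7: 1  2  2  2  3  4  5  5  6  6  7
  row 8: 1  2  2  2  3  4  5  6  7  7  8
  row 9: 1  2  3  3  4  5  6  7  8  8  9
  row 10: 1  2  3  4  5  6  7  8  9  9  10
  row 11: 1  2  3  4  5  6  7  8  9  10  11

giving w = (11, 7, 2, 6, 1, 9, 5, 8, 3, 4, 10) via Δ²R.

|D(w)|=29, |Ess(w)|=7:

[(1, 10, 0), (2, 6, 0), (4, 1, 0), (4, 5, 1), (6, 5, 2), (6, 8, 4), (8, 4, 2)]


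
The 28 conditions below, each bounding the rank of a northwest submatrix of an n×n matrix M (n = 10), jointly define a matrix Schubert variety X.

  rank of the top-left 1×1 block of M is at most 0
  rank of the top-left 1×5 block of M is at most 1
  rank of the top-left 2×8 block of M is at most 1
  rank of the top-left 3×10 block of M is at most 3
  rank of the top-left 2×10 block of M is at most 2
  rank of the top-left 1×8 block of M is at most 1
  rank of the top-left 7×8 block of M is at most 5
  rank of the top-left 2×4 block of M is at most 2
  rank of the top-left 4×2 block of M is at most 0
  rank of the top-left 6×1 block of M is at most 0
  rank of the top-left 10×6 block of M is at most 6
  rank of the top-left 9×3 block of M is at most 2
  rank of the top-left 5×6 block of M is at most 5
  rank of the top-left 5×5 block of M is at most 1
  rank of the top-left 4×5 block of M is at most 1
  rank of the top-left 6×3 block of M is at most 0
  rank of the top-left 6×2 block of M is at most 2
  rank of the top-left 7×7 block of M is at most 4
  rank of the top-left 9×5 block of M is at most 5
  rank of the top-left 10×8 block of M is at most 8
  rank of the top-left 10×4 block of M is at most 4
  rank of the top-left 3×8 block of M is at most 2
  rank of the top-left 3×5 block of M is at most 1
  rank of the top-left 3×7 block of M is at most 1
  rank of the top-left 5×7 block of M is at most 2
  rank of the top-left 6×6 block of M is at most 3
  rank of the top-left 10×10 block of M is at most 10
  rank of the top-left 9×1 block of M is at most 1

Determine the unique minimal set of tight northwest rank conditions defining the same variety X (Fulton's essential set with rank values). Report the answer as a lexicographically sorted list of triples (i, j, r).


Rank table r_w(10×10) implied by the 28 constraints:

  i=1: 0 | 0 | 0 | 1 | 1 | 1 | 1 | 1 | 1 | 1
  i=2: 0 | 0 | 0 | 1 | 1 | 1 | 1 | 1 | 2 | 2
  i=3: 0 | 0 | 0 | 1 | 1 | 1 | 1 | 2 | 3 | 3
  i=4: 0 | 0 | 0 | 1 | 1 | 2 | 2 | 3 | 4 | 4
  i=5: 0 | 0 | 0 | 1 | 1 | 2 | 2 | 3 | 4 | 5
  i=6: 0 | 0 | 0 | 1 | 2 | 3 | 3 | 4 | 5 | 6
  i=7: 1 | 1 | 1 | 2 | 3 | 4 | 4 | 5 | 6 | 7
  i=8: 1 | 2 | 2 | 3 | 4 | 5 | 5 | 6 | 7 | 8
  i=9: 1 | 2 | 2 | 3 | 4 | 5 | 6 | 7 | 8 | 9
  i=10: 1 | 2 | 3 | 4 | 5 | 6 | 7 | 8 | 9 | 10

the unique w with this rank table is (4, 9, 8, 6, 10, 5, 1, 2, 7, 3).

|D(w)|=29, |Ess(w)|=6:

[(2, 8, 1), (3, 7, 1), (5, 5, 1), (5, 7, 2), (6, 3, 0), (9, 3, 2)]


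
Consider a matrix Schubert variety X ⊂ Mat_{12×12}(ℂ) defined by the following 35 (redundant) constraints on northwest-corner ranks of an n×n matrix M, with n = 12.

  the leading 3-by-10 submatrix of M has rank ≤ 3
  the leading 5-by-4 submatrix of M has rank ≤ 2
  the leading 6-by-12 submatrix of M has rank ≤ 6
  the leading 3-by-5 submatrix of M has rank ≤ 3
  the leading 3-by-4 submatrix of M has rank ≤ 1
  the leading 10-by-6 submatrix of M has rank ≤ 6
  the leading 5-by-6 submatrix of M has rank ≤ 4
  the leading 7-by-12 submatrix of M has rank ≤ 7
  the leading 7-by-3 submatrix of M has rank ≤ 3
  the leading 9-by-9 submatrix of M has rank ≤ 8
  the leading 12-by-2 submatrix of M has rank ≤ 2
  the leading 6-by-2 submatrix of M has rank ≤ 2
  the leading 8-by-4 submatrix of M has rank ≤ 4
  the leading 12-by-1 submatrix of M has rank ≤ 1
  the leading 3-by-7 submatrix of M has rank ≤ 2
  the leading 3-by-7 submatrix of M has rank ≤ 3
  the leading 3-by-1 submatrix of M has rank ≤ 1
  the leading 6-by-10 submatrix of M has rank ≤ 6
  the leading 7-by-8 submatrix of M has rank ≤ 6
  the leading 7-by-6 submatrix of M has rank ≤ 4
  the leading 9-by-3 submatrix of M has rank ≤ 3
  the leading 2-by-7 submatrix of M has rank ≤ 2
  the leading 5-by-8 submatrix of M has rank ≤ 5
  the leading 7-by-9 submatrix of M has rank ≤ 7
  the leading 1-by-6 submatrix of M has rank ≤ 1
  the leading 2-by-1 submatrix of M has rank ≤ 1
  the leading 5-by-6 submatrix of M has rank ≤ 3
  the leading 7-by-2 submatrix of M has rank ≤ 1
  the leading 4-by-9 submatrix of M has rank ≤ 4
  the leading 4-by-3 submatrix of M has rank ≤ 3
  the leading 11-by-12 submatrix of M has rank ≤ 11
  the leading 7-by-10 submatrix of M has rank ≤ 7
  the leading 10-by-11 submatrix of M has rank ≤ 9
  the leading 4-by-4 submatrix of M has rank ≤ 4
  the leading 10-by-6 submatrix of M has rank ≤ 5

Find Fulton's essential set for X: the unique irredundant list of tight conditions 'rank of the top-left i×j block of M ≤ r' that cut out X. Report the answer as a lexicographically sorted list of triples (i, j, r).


Computing R[i][j] = min implied NW-rank bound (n=12, 35 conditions):

  R[1]: 1, 1, 1, 1, 1, 1, 1, 1, 1, 1, 1, 1
  R[2]: 1, 1, 1, 1, 2, 2, 2, 2, 2, 2, 2, 2
  R[3]: 1, 1, 1, 1, 2, 2, 2, 3, 3, 3, 3, 3
  R[4]: 1, 1, 2, 2, 3, 3, 3, 4, 4, 4, 4, 4
  R[5]: 1, 1, 2, 2, 3, 3, 4, 5, 5, 5, 5, 5
  R[6]: 1, 1, 2, 3, 4, 4, 5, 6, 6, 6, 6, 6
  R[7]: 1, 1, 2, 3, 4, 4, 5, 6, 7, 7, 7, 7
  R[8]: 1, 2, 3, 4, 5, 5, 6, 7, 8, 8, 8, 8
  R[9]: 1, 2, 3, 4, 5, 5, 6, 7, 8, 9, 9, 9
  R[10]: 1, 2, 3, 4, 5, 5, 6, 7, 8, 9, 9, 10
  R[11]: 1, 2, 3, 4, 5, 6, 7, 8, 9, 10, 10, 11
  R[12]: 1, 2, 3, 4, 5, 6, 7, 8, 9, 10, 11, 12

so w = (1, 5, 8, 3, 7, 4, 9, 2, 10, 12, 6, 11).

Fulton essential set (8 of the 18 Rothe cells):

[(3, 4, 1), (3, 7, 2), (5, 4, 2), (5, 6, 3), (7, 2, 1), (7, 6, 4), (10, 6, 5), (10, 11, 9)]


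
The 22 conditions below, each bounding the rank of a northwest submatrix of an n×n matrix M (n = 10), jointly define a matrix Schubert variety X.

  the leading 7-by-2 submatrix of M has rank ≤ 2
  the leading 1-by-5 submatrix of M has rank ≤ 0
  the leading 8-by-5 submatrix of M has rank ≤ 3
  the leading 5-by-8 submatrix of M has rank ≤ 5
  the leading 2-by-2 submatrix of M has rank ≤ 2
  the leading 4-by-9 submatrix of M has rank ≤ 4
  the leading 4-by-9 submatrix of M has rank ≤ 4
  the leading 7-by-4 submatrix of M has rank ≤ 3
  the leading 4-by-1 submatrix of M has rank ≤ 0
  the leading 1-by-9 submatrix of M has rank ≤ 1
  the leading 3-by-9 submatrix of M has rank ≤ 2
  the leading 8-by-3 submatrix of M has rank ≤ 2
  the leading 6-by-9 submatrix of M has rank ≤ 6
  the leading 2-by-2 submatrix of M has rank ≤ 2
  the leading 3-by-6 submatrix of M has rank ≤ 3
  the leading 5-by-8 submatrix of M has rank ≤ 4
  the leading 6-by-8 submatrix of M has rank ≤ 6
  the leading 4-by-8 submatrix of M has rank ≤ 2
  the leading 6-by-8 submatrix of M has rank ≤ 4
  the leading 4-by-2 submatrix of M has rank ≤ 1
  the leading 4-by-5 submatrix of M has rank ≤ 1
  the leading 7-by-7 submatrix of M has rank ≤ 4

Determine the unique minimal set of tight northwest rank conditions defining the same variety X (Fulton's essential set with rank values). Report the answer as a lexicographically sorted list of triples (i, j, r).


Reconstructing r_w from the 22 given conditions:

  R[1]: 0 | 0 | 0 | 0 | 0 | 1 | 1 | 1 | 1 | 1
  R[2]: 0 | 1 | 1 | 1 | 1 | 2 | 2 | 2 | 2 | 2
  R[3]: 0 | 1 | 1 | 1 | 1 | 2 | 2 | 2 | 2 | 3
  R[4]: 0 | 1 | 1 | 1 | 1 | 2 | 2 | 2 | 3 | 4
  R[5]: 1 | 2 | 2 | 2 | 2 | 3 | 3 | 3 | 4 | 5
  R[6]: 1 | 2 | 2 | 3 | 3 | 4 | 4 | 4 | 5 | 6
  R[7]: 1 | 2 | 2 | 3 | 3 | 4 | 4 | 5 | 6 | 7
  R[8]: 1 | 2 | 2 | 3 | 3 | 4 | 5 | 6 | 7 | 8
  R[9]: 1 | 2 | 3 | 4 | 4 | 5 | 6 | 7 | 8 | 9
  R[10]: 1 | 2 | 3 | 4 | 5 | 6 | 7 | 8 | 9 | 10

giving w = (6, 2, 10, 9, 1, 4, 8, 7, 3, 5) via Δ²R.

Rothe diagram D(w) (25 cells), 8 SE-corners (essential conditions):

[(1, 5, 0), (3, 9, 2), (4, 1, 0), (4, 5, 1), (4, 8, 2), (7, 7, 4), (8, 3, 2), (8, 5, 3)]


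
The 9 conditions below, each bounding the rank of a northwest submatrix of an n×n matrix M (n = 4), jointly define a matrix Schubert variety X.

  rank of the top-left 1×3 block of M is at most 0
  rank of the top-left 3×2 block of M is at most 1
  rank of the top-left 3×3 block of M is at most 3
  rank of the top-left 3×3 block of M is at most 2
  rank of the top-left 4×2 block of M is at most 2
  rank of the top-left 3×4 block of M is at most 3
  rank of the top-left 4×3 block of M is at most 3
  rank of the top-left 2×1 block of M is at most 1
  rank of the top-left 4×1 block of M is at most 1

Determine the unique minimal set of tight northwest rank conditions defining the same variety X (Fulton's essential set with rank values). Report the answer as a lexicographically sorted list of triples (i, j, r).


The tightest implied rank at each (i,j), from the 9 conditions:

  i=1: 0 | 0 | 0 | 1
  i=2: 1 | 1 | 1 | 2
  i=3: 1 | 1 | 2 | 3
  i=4: 1 | 2 | 3 | 4

reading off 1-entries of Δ²R: w = (4, 1, 3, 2).

|D(w)|=4, |Ess(w)|=2:

[(1, 3, 0), (3, 2, 1)]


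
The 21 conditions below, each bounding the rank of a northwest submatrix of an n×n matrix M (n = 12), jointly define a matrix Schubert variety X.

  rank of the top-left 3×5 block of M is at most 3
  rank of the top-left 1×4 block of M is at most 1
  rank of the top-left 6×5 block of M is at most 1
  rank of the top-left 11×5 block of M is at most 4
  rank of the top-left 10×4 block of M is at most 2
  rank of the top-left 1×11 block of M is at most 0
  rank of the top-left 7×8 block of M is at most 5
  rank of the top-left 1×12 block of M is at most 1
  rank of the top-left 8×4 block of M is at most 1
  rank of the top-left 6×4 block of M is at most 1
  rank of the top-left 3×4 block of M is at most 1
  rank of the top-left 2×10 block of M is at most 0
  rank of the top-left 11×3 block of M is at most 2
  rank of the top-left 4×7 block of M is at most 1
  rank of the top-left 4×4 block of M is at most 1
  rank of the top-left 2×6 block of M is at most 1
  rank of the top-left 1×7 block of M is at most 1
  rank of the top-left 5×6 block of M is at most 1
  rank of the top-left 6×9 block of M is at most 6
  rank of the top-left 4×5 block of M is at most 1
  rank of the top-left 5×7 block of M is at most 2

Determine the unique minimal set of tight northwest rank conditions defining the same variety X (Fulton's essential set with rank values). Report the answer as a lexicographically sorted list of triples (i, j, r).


Rank table r_w(12×12) implied by the 21 constraints:

  0  0  0  0  0  0  0  0  0  0  0  1
  0  0  0  0  0  0  0  0  0  0  1  2
  1  1  1  1  1  1  1  1  1  1  2  3
  1  1  1  1  1  1  1  2  2  2  3  4
  1  1  1  1  1  1  2  3  3  3  4  5
  1  1  1  1  1  2  3  4  4  4  5  6
  1  1  1  1  2  3  4  5  5  5  6  7
  1  1  1  1  2  3  4  5  6  6  7  8
  1  2  2  2  3  4  5  6  7  7  8  9
  1  2  2  2  3  4  5  6  7  8  9  10
  1  2  2  3  4  5  6  7  8  9  10  11
  1  2  3  4  5  6  7  8  9  10  11  12

the unique w with this rank table is (12, 11, 1, 8, 7, 6, 5, 9, 2, 10, 4, 3).

D(w) has 45 cells with 8 SE-corners; essential set:

[(1, 11, 0), (2, 10, 0), (4, 7, 1), (5, 6, 1), (6, 5, 1), (8, 4, 1), (10, 4, 2), (11, 3, 2)]


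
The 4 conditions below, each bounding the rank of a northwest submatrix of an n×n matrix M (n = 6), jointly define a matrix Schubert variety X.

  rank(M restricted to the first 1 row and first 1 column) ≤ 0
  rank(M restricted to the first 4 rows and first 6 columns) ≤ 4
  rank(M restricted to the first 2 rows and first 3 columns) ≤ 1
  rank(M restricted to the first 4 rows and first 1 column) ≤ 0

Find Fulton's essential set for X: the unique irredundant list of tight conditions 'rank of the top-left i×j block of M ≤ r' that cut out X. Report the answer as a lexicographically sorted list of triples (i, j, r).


Propagating the 4 rank bounds to every northwest block:

  0, 1, 1, 1, 1, 1
  0, 1, 1, 2, 2, 2
  0, 1, 2, 3, 3, 3
  0, 1, 2, 3, 4, 4
  1, 2, 3, 4, 5, 5
  1, 2, 3, 4, 5, 6

the unique w with this rank table is (2, 4, 3, 5, 1, 6).

ℓ(w)=5; the 2 essential cells (i,j,r):

[(2, 3, 1), (4, 1, 0)]


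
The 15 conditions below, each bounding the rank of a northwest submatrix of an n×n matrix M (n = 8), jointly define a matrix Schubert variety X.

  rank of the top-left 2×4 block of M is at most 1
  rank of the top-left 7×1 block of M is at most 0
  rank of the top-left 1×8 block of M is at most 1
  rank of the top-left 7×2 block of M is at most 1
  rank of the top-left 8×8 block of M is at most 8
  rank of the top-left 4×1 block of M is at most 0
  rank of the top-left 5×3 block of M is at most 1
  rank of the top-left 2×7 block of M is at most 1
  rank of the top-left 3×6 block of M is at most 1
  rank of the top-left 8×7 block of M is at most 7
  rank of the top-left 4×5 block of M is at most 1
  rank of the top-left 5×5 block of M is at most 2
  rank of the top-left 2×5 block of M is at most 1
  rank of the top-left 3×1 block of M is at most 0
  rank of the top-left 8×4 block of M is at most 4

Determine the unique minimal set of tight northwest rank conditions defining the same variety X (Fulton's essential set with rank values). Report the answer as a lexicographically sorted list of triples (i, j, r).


Propagating the 15 rank bounds to every northwest block:

  R[1]: 0 1 1 1 1 1 1 1
  R[2]: 0 1 1 1 1 1 1 2
  R[3]: 0 1 1 1 1 1 2 3
  R[4]: 0 1 1 1 1 2 3 4
  R[5]: 0 1 1 2 2 3 4 5
  R[6]: 0 1 2 3 3 4 5 6
  R[7]: 0 1 2 3 4 5 6 7
  R[8]: 1 2 3 4 5 6 7 8

giving w = (2, 8, 7, 6, 4, 3, 5, 1) via Δ²R.

ℓ(w)=20; the 5 essential cells (i,j,r):

[(2, 7, 1), (3, 6, 1), (4, 5, 1), (5, 3, 1), (7, 1, 0)]


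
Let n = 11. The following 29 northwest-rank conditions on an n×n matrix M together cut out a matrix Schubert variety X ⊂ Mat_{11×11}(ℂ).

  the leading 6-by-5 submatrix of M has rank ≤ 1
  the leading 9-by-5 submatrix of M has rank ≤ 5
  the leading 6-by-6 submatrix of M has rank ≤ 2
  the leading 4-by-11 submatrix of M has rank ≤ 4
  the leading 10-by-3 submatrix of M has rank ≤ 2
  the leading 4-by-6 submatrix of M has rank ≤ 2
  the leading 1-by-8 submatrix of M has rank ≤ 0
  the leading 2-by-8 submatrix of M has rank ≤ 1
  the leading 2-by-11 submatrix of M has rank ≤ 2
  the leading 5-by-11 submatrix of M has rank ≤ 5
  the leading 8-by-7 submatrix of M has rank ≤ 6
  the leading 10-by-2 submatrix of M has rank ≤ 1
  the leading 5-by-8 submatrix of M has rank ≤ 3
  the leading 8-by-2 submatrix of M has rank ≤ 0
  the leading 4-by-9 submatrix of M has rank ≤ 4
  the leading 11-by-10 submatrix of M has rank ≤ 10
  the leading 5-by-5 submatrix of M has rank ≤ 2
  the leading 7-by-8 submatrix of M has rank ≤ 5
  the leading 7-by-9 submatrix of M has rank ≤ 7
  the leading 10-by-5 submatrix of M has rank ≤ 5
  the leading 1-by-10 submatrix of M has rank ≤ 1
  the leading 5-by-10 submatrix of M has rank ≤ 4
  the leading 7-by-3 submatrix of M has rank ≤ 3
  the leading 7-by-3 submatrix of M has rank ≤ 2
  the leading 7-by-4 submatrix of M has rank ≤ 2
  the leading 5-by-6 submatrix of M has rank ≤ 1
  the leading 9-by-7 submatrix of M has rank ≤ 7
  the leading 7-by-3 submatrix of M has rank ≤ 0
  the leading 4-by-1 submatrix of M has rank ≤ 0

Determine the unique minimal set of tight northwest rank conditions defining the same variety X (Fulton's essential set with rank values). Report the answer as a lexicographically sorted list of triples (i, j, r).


Rank table r_w(11×11) implied by the 29 constraints:

  i=1: 0, 0, 0, 0, 0, 0, 0, 0, 1, 1, 1
  i=2: 0, 0, 0, 1, 1, 1, 1, 1, 2, 2, 2
  i=3: 0, 0, 0, 1, 1, 1, 2, 2, 3, 3, 3
  i=4: 0, 0, 0, 1, 1, 1, 2, 3, 4, 4, 4
  i=5: 0, 0, 0, 1, 1, 1, 2, 3, 4, 4, 5
  i=6: 0, 0, 0, 1, 1, 2, 3, 4, 5, 5, 6
  i=7: 0, 0, 0, 1, 2, 3, 4, 5, 6, 6, 7
  i=8: 0, 0, 1, 2, 3, 4, 5, 6, 7, 7, 8
  i=9: 1, 1, 2, 3, 4, 5, 6, 7, 8, 8, 9
  i=10: 1, 1, 2, 3, 4, 5, 6, 7, 8, 9, 10
  i=11: 1, 2, 3, 4, 5, 6, 7, 8, 9, 10, 11

hence w(1..11) = (9, 4, 7, 8, 11, 6, 5, 3, 1, 10, 2).

ℓ(w)=37; the 7 essential cells (i,j,r):

[(1, 8, 0), (5, 6, 1), (5, 10, 4), (6, 5, 1), (7, 3, 0), (8, 2, 0), (10, 2, 1)]


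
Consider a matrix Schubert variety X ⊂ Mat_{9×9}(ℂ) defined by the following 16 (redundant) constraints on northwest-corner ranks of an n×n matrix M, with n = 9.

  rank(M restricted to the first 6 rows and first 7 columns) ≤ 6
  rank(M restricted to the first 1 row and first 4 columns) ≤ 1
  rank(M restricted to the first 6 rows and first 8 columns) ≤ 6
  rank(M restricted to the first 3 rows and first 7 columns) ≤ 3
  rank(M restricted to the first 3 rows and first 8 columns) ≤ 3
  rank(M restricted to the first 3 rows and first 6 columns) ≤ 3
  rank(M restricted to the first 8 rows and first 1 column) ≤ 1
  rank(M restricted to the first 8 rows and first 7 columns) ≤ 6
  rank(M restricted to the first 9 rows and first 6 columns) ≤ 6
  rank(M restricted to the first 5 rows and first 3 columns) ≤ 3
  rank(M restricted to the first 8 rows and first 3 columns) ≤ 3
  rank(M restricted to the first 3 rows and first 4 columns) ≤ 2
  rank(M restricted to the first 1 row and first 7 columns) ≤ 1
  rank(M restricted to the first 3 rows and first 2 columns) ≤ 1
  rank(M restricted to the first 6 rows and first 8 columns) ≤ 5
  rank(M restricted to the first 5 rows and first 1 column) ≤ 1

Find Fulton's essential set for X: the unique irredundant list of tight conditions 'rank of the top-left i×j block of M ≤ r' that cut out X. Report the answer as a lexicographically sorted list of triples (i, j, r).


Rank table r_w(9×9) implied by the 16 constraints:

  1 1 1 1 1 1 1 1 1
  1 1 2 2 2 2 2 2 2
  1 1 2 2 3 3 3 3 3
  1 2 3 3 4 4 4 4 4
  1 2 3 4 5 5 5 5 5
  1 2 3 4 5 5 5 5 6
  1 2 3 4 5 6 6 6 7
  1 2 3 4 5 6 6 7 8
  1 2 3 4 5 6 7 8 9

so w = (1, 3, 5, 2, 4, 9, 6, 8, 7).

ℓ(w)=7; the 4 essential cells (i,j,r):

[(3, 2, 1), (3, 4, 2), (6, 8, 5), (8, 7, 6)]


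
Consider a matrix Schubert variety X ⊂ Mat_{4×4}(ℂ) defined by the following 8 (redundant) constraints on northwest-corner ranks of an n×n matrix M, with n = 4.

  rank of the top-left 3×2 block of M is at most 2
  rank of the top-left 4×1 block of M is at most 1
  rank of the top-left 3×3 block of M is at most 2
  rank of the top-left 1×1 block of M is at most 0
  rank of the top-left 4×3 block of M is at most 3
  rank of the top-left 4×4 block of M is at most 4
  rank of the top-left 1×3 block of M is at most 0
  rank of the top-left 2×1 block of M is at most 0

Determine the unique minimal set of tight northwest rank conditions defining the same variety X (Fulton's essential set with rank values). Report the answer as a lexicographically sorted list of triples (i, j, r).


Reconstructing r_w from the 8 given conditions:

  0 | 0 | 0 | 1
  0 | 1 | 1 | 2
  1 | 2 | 2 | 3
  1 | 2 | 3 | 4

reading off 1-entries of Δ²R: w = (4, 2, 1, 3).

Fulton essential set (2 of the 4 Rothe cells):

[(1, 3, 0), (2, 1, 0)]


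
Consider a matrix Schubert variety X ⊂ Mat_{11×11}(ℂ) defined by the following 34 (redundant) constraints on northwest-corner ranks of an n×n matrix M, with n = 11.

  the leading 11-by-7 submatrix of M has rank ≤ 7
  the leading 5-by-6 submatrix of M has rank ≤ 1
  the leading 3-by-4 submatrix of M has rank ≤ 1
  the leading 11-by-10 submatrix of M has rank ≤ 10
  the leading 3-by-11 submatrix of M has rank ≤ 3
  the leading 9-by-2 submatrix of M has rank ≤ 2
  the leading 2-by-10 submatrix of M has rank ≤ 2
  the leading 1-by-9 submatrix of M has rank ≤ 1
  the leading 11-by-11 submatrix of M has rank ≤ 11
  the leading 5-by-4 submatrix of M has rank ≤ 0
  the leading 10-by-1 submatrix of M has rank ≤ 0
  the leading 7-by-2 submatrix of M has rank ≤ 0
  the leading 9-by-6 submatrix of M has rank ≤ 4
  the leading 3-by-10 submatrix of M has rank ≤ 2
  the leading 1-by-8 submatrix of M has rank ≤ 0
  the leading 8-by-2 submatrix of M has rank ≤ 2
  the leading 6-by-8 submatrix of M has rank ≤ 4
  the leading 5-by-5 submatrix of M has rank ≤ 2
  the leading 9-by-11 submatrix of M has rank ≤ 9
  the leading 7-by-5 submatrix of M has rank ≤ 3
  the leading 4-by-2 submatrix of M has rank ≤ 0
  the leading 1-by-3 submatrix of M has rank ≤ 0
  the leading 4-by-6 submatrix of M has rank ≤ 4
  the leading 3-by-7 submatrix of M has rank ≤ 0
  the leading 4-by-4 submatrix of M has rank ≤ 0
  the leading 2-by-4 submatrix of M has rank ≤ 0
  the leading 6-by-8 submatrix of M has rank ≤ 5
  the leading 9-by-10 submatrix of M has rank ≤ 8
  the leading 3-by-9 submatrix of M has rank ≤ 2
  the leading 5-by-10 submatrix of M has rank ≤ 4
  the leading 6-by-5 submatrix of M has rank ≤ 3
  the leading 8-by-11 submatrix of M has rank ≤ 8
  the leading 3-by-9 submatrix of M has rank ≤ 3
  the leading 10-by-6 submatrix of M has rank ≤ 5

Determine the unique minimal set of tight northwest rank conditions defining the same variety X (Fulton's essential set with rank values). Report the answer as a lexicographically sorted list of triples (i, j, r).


Recovering R(i,j) via the rank-extension bound from the 34 conditions:

  i=1: 0 0 0 0 0 0 0 0 1 1 1
  i=2: 0 0 0 0 0 0 0 1 2 2 2
  i=3: 0 0 0 0 0 0 0 1 2 2 3
  i=4: 0 0 0 0 1 1 1 2 3 3 4
  i=5: 0 0 0 0 1 1 2 3 4 4 5
  i=6: 0 0 1 1 2 2 3 4 5 5 6
  i=7: 0 0 1 2 3 3 4 5 6 6 7
  i=8: 0 1 2 3 4 4 5 6 7 7 8
  i=9: 0 1 2 3 4 4 5 6 7 8 9
  i=10: 0 1 2 3 4 5 6 7 8 9 10
  i=11: 1 2 3 4 5 6 7 8 9 10 11

second differences of R give the permutation w = (9, 8, 11, 5, 7, 3, 4, 2, 10, 6, 1).

8 SE-corners of the 40-cell Rothe diagram give Ess(w):

[(1, 8, 0), (3, 7, 0), (3, 10, 2), (5, 4, 0), (5, 6, 1), (7, 2, 0), (9, 6, 4), (10, 1, 0)]


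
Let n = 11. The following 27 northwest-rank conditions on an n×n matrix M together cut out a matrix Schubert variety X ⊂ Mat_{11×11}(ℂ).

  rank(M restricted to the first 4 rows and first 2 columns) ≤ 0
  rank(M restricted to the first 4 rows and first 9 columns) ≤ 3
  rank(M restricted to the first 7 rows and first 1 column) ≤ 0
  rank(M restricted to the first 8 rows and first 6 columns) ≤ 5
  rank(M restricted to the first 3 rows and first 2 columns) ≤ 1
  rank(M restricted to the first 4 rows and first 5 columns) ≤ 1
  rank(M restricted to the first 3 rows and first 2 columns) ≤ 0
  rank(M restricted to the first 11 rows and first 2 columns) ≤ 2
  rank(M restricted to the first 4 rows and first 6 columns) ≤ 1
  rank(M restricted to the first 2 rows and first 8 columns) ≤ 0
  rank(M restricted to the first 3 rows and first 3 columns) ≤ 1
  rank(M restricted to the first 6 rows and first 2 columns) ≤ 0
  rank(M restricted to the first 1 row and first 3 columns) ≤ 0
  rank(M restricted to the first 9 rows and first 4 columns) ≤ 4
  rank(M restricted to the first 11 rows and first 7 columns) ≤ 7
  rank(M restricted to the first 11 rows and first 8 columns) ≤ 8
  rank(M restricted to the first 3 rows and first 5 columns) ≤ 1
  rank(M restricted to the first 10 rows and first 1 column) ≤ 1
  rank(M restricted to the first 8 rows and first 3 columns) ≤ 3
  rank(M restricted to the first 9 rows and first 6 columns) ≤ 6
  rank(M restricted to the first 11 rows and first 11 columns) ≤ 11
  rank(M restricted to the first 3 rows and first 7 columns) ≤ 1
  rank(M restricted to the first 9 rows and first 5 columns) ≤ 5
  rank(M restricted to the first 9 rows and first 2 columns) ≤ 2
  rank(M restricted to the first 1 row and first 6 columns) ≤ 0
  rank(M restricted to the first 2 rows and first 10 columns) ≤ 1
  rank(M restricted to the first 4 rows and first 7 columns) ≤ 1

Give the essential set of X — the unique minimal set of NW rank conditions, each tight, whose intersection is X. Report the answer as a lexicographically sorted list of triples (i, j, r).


Reconstructing r_w from the 27 given conditions:

  row 1: 0  0  0  0  0  0  0  0  1  1  1
  row 2: 0  0  0  0  0  0  0  0  1  1  2
  row 3: 0  0  1  1  1  1  1  1  2  2  3
  row 4: 0  0  1  1  1  1  1  2  3  3  4
  row 5: 0  0  1  2  2  2  2  3  4  4  5
  row 6: 0  0  1  2  3  3  3  4  5  5  6
  row 7: 0  1  2  3  4  4  4  5  6  6  7
  row 8: 1  2  3  4  5  5  5  6  7  7  8
  row 9: 1  2  3  4  5  6  6  7  8  8  9
  row 10: 1  2  3  4  5  6  7  8  9  9  10
  row 11: 1  2  3  4  5  6  7  8  9  10  11

giving w = (9, 11, 3, 8, 4, 5, 2, 1, 6, 7, 10) via Δ²R.

|D(w)|=30, |Ess(w)|=5:

[(2, 8, 0), (2, 10, 1), (4, 7, 1), (6, 2, 0), (7, 1, 0)]


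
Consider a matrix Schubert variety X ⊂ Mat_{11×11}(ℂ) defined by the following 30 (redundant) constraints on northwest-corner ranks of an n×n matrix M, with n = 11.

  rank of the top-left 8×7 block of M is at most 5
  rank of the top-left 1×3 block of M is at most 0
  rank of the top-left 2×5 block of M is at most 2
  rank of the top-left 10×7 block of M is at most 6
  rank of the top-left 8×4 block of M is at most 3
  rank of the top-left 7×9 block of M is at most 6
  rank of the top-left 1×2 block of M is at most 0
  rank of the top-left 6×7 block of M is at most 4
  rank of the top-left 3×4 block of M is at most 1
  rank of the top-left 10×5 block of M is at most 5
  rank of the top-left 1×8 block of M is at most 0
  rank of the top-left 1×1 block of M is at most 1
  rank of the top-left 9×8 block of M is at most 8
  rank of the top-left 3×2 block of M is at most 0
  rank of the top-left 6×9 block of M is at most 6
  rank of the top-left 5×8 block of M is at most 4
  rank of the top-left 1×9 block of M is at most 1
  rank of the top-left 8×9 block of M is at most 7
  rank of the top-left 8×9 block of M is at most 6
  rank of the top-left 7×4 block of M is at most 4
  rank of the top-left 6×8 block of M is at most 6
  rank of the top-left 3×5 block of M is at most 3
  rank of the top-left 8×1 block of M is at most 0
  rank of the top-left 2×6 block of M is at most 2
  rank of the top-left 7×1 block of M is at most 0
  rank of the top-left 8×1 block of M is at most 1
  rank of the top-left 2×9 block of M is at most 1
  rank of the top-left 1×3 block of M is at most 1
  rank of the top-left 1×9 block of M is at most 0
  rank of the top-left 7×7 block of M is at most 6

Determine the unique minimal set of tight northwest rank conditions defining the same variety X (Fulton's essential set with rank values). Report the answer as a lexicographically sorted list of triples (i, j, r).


Recovering R(i,j) via the rank-extension bound from the 30 conditions:

  i=1: 0 0 0 0 0 0 0 0 0 1 1
  i=2: 0 0 1 1 1 1 1 1 1 2 2
  i=3: 0 0 1 1 2 2 2 2 2 3 3
  i=4: 0 1 2 2 3 3 3 3 3 4 4
  i=5: 0 1 2 3 4 4 4 4 4 5 5
  i=6: 0 1 2 3 4 4 4 5 5 6 6
  i=7: 0 1 2 3 4 5 5 6 6 7 7
  i=8: 0 1 2 3 4 5 5 6 6 7 8
  i=9: 1 2 3 4 5 6 6 7 7 8 9
  i=10: 1 2 3 4 5 6 6 7 8 9 10
  i=11: 1 2 3 4 5 6 7 8 9 10 11

hence w(1..11) = (10, 3, 5, 2, 4, 8, 6, 11, 1, 9, 7).

Rothe diagram D(w) (24 cells), 8 SE-corners (essential conditions):

[(1, 9, 0), (3, 2, 0), (3, 4, 1), (6, 7, 4), (8, 1, 0), (8, 7, 5), (8, 9, 6), (10, 7, 6)]
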